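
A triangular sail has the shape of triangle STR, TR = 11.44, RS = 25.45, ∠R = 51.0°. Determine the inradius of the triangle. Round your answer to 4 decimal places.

By the law of cosines, ST² = TR² + RS² − 2·TR·RS·cos R = 412.13, so ST ≈ 20.301.
Area = ½·TR·RS·sin R ≈ 113.13.
Semiperimeter s = (11.44+25.45+20.301)/2 = 28.595.
Inradius = area/s = 113.13/28.595 ≈ 3.9563.

r ≈ 3.9563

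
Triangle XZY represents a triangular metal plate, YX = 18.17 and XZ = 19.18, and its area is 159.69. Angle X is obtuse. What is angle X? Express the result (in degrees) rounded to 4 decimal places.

113.5889

From area = ½·YX·XZ·sin X, we get sin X = 2·area/(YX·XZ) ≈ 0.91644.
Taking the obtuse solution, ∠X ≈ 113.59°.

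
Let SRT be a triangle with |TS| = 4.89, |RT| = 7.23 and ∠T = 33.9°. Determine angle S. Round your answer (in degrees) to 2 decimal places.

∠S ≈ 105.40°

By the law of cosines, |SR|² = |RT|² + |TS|² − 2·|RT|·|TS|·cos T = 17.495, so |SR| ≈ 4.1827.
Law of cosines again: cos S = (|TS|² + |SR|² − |RT|²)/(2·|TS|·|SR|) ≈ -0.26561, so ∠S ≈ 105.40°.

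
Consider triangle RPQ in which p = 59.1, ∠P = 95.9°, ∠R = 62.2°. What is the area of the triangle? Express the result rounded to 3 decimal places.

area ≈ 579.274

The third angle is ∠Q = 180° − ∠R − ∠P = 21.90°.
Law of sines: r = p·sin R/sin P ≈ 52.557.
Law of sines: q = p·sin Q/sin P ≈ 22.161.
Area = ½·p·r·sin Q ≈ 579.27.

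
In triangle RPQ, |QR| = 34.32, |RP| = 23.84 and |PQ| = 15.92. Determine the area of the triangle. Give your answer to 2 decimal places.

167.59

Semiperimeter s = (15.92 + 34.32 + 23.84)/2 = 37.04.
Heron's formula: area = √(37.04·21.12·2.72·13.2) ≈ 167.59.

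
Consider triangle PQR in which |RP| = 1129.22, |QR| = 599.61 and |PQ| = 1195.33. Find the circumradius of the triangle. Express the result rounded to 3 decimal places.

604.693

By the law of cosines, cos P = (|RP|² + |PQ|² − |QR|²) / (2·|RP|·|PQ|) ≈ 0.86844, so ∠P ≈ 29.72°.
Circumradius = |QR|/(2 sin P) ≈ 604.69.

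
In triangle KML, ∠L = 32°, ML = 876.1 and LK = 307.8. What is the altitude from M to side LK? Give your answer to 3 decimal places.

By the law of cosines, KM² = ML² + LK² − 2·ML·LK·cos L = 4.0492e+05, so KM ≈ 636.33.
Area = ½·ML·LK·sin L ≈ 71450.
The altitude from M has length 2·area/LK ≈ 464.26.

h_M ≈ 464.262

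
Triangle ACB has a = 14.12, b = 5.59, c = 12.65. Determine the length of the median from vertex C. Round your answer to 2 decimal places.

m_C ≈ 8.68

Median from C: ½√(2·b² + 2·a² − c²) ≈ 8.6779.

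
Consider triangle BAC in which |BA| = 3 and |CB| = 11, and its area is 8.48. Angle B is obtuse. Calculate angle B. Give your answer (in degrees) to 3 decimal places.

From area = ½·|CB|·|BA|·sin B, we get sin B = 2·area/(|CB|·|BA|) ≈ 0.51394.
Taking the obtuse solution, ∠B ≈ 149.07°.

∠B ≈ 149.073°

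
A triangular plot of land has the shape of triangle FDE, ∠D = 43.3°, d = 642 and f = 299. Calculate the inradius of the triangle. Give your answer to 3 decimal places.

Law of sines: sin F = f·sin D/d ≈ 0.31941.
Since d ≥ f, only the acute value applies: ∠F ≈ 18.63°.
Then ∠E = 180° − ∠D − ∠F ≈ 118.07°.
Law of sines gives e = d·sin E/sin D ≈ 825.97.
Area = ½·d·f·sin E ≈ 84687.
Semiperimeter s = (299+642+825.97)/2 = 883.49.
Inradius = area/s = 84687/883.49 ≈ 95.855.

95.855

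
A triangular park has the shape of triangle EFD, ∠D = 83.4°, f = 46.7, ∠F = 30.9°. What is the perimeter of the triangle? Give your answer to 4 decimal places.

perimeter ≈ 219.9150

The third angle is ∠E = 180° − ∠F − ∠D = 65.70°.
Law of sines: e = f·sin E/sin F ≈ 82.88.
Law of sines: d = f·sin D/sin F ≈ 90.335.
Semiperimeter s = (82.88+46.7+90.335)/2 = 109.96.
Perimeter = 82.88 + 46.7 + 90.335 = 219.91.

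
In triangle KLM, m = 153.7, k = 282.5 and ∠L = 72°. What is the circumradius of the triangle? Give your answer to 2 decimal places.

R ≈ 145.50

By the law of cosines, l² = m² + k² − 2·m·k·cos L = 76595, so l ≈ 276.76.
Area = ½·m·k·sin L ≈ 20648.
Circumradius = l/(2 sin L) ≈ 145.5.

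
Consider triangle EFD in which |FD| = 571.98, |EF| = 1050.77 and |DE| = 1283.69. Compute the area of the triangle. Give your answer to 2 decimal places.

295591.56

Semiperimeter s = (571.98 + 1283.7 + 1050.8)/2 = 1453.2.
Heron's formula: area = √(1453.2·881.24·169.53·402.45) ≈ 2.9559e+05.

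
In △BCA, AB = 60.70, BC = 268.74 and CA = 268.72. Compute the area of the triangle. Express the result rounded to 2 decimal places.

area ≈ 8103.77

Semiperimeter s = (268.72 + 60.7 + 268.74)/2 = 299.08.
Heron's formula: area = √(299.08·30.36·238.38·30.34) ≈ 8103.8.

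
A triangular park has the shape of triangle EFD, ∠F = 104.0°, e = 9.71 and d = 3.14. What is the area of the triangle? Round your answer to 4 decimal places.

14.7919

Area = ½·d·e·sin F ≈ 14.792.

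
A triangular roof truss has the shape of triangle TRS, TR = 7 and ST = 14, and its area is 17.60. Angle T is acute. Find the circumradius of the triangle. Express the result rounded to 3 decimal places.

10.968

From area = ½·ST·TR·sin T, we get sin T = 2·area/(ST·TR) ≈ 0.35918.
Taking the acute solution, ∠T ≈ 21.05°.
Law of cosines then gives RS ≈ 7.8791.
Circumradius = RS/(2 sin T) ≈ 10.968.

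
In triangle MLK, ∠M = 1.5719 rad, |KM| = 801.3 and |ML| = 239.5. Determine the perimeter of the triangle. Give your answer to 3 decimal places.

By the law of cosines, |LK|² = |KM|² + |ML|² − 2·|KM|·|ML|·cos M = 6.9987e+05, so |LK| ≈ 836.58.
Semiperimeter s = (836.58+801.3+239.5)/2 = 938.69.
Perimeter = 836.58 + 801.3 + 239.5 = 1877.4.

perimeter ≈ 1877.380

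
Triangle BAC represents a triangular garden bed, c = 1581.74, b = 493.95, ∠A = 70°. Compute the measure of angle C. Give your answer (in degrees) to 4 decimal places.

∠C ≈ 91.8126°

By the law of cosines, a² = c² + b² − 2·c·b·cos A = 2.2114e+06, so a ≈ 1487.1.
Law of cosines again: cos C = (b² + a² − c²)/(2·b·a) ≈ -0.03163, so ∠C ≈ 91.81°.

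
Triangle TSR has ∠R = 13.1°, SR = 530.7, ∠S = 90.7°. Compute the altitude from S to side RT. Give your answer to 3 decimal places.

The third angle is ∠T = 180° − ∠S − ∠R = 76.20°.
Law of sines: RT = SR·sin S/sin T ≈ 546.43.
Law of sines: TS = SR·sin R/sin T ≈ 123.86.
Area = ½·SR·RT·sin R ≈ 32864.
The altitude from S has length 2·area/RT ≈ 120.28.

120.284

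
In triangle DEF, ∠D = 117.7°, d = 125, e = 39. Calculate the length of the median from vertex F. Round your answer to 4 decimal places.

77.2764

Law of sines: sin E = e·sin D/d ≈ 0.27624.
Since d ≥ e, only the acute value applies: ∠E ≈ 16.04°.
Then ∠F = 180° − ∠D − ∠E ≈ 46.26°.
Law of sines gives f = d·sin F/sin D ≈ 102.01.
Median from F: ½√(2·d² + 2·e² − f²) ≈ 77.276.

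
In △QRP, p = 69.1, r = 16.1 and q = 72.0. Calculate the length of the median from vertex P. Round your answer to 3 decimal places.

39.088

Median from P: ½√(2·q² + 2·r² − p²) ≈ 39.088.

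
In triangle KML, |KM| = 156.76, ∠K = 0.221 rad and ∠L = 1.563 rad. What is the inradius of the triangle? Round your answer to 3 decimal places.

The third angle is ∠M = π − ∠L − ∠K = 1.358 rad.
Law of sines: |ML| = |KM|·sin K/sin L ≈ 34.364.
Law of sines: |LK| = |KM|·sin M/sin L ≈ 153.22.
Area = ½·|KM|·|ML|·sin M ≈ 2632.4.
Semiperimeter s = (34.364+153.22+156.76)/2 = 172.17.
Inradius = area/s = 2632.4/172.17 ≈ 15.29.

15.290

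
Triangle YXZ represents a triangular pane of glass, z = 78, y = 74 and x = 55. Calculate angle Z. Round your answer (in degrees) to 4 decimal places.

By the law of cosines, cos Z = (y² + x² − z²) / (2·y·x) ≈ 0.29693, so ∠Z ≈ 72.73°.

72.7268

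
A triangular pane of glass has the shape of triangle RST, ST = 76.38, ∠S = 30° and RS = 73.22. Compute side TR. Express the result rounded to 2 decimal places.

By the law of cosines, TR² = RS² + ST² − 2·RS·ST·cos S = 1508.5, so TR ≈ 38.839.

38.84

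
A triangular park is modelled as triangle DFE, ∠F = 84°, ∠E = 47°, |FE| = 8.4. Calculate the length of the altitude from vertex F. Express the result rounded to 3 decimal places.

The third angle is ∠D = 180° − ∠F − ∠E = 49.00°.
Law of sines: |ED| = |FE|·sin F/sin D ≈ 11.069.
Law of sines: |DF| = |FE|·sin E/sin D ≈ 8.14.
Area = ½·|FE|·|ED|·sin E ≈ 34.001.
The altitude from F has length 2·area/|ED| ≈ 6.1434.

h_F ≈ 6.143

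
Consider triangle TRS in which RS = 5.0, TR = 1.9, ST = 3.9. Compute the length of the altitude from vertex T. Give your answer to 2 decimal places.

1.35

Semiperimeter s = (5 + 3.9 + 1.9)/2 = 5.4.
Heron's formula: area = √(5.4·0.4·1.5·3.5) ≈ 3.3675.
The altitude from T has length 2·area/RS ≈ 1.347.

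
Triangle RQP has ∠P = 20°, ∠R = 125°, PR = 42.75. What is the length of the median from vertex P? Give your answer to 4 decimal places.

The third angle is ∠Q = 180° − ∠P − ∠R = 35.00°.
Law of sines: QP = PR·sin R/sin Q ≈ 61.053.
Law of sines: RQ = PR·sin P/sin Q ≈ 25.492.
Median from P: ½√(2·QP² + 2·PR² − RQ²) ≈ 51.138.

51.1379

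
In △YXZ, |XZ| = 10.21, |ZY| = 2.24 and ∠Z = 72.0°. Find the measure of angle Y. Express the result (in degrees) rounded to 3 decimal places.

∠Y ≈ 95.383°

By the law of cosines, |YX|² = |XZ|² + |ZY|² − 2·|XZ|·|ZY|·cos Z = 95.127, so |YX| ≈ 9.7533.
Law of cosines again: cos Y = (|ZY|² + |YX|² − |XZ|²)/(2·|ZY|·|YX|) ≈ -0.09382, so ∠Y ≈ 95.38°.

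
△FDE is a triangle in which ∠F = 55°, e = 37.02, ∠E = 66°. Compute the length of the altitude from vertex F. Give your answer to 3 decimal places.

The third angle is ∠D = 180° − ∠E − ∠F = 59.00°.
Law of sines: f = e·sin F/sin E ≈ 33.195.
Law of sines: d = e·sin D/sin E ≈ 34.735.
Area = ½·e·f·sin D ≈ 526.68.
The altitude from F has length 2·area/f ≈ 31.732.

31.732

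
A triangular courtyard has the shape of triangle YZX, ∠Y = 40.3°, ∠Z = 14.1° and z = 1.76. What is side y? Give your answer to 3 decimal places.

The third angle is ∠X = 180° − ∠Y − ∠Z = 125.60°.
Law of sines: y = z·sin Y/sin Z ≈ 4.6727.

4.673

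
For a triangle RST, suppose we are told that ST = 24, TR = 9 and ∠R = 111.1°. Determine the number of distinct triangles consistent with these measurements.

1

TR·sin R = 9·sin(111.1°) ≈ 8.397.
Since ∠R is not acute, a triangle exists only if ST > TR; here ST > TR, so there is exactly one triangle.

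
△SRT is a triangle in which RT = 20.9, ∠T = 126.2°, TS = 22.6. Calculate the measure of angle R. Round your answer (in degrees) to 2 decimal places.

By the law of cosines, SR² = RT² + TS² − 2·RT·TS·cos T = 1505.5, so SR ≈ 38.801.
Law of cosines again: cos R = (SR² + RT² − TS²)/(2·SR·RT) ≈ 0.88265, so ∠R ≈ 28.04°.

28.04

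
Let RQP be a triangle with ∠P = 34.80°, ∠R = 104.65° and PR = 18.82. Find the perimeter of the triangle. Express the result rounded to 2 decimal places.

The third angle is ∠Q = 180° − ∠P − ∠R = 40.55°.
Law of sines: QP = PR·sin R/sin Q ≈ 28.008.
Law of sines: RQ = PR·sin P/sin Q ≈ 16.522.
Semiperimeter s = (28.008+18.82+16.522)/2 = 31.675.
Perimeter = 28.008 + 18.82 + 16.522 = 63.349.

perimeter ≈ 63.35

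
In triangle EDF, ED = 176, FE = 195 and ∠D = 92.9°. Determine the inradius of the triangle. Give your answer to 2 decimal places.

Law of sines: sin F = ED·sin D/FE ≈ 0.90141.
Since FE ≥ ED, only the acute value applies: ∠F ≈ 64.34°.
Then ∠E = 180° − ∠D − ∠F ≈ 22.76°.
Law of sines gives DF = FE·sin E/sin D ≈ 75.525.
Area = ½·FE·ED·sin E ≈ 6637.7.
Semiperimeter s = (75.525+195+176)/2 = 223.26.
Inradius = area/s = 6637.7/223.26 ≈ 29.73.

r ≈ 29.73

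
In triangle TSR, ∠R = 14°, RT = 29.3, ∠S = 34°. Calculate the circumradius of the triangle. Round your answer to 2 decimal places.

The third angle is ∠T = 180° − ∠S − ∠R = 132.00°.
Law of sines: SR = RT·sin T/sin S ≈ 38.939.
Law of sines: TS = RT·sin R/sin S ≈ 12.676.
Circumradius = RT/(2 sin S) ≈ 26.198.

26.20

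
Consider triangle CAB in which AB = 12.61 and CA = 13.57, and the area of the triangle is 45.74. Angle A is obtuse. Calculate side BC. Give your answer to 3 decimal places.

25.147

From area = ½·CA·AB·sin A, we get sin A = 2·area/(CA·AB) ≈ 0.53460.
Taking the obtuse solution, ∠A ≈ 147.68°.
Law of cosines then gives BC ≈ 25.147.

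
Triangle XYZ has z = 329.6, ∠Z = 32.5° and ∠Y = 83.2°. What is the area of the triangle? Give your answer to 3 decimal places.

90453.206

The third angle is ∠X = 180° − ∠Y − ∠Z = 64.30°.
Law of sines: x = z·sin X/sin Z ≈ 552.75.
Law of sines: y = z·sin Y/sin Z ≈ 609.12.
Area = ½·z·x·sin Y ≈ 90453.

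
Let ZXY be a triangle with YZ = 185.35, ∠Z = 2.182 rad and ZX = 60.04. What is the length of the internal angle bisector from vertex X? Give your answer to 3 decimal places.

By the law of cosines, XY² = YZ² + ZX² − 2·YZ·ZX·cos Z = 50732, so XY ≈ 225.24.
Law of cosines again: cos X = (ZX² + XY² − YZ²)/(2·ZX·XY) ≈ 0.73879, so ∠X ≈ 0.740 rad.
The bisector from X has length 2·ZX·XY·cos(∠X/2)/(ZX+XY) ≈ 88.4.

88.400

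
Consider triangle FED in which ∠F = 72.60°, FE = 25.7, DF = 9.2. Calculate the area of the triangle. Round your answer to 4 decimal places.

Area = ½·DF·FE·sin F ≈ 112.81.

112.8103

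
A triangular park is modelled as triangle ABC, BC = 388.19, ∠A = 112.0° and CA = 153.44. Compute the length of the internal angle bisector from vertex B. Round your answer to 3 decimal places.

Law of sines: sin B = CA·sin A/BC ≈ 0.36649.
Since BC ≥ CA, only the acute value applies: ∠B ≈ 21.50°.
Then ∠C = 180° − ∠A − ∠B ≈ 46.50°.
Law of sines gives AB = BC·sin C/sin A ≈ 303.7.
The bisector from B has length 2·AB·BC·cos(∠B/2)/(AB+BC) ≈ 334.81.

t_B ≈ 334.807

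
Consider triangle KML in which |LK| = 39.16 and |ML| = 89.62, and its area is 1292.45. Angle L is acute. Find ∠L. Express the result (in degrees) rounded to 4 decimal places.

47.4375

From area = ½·|ML|·|LK|·sin L, we get sin L = 2·area/(|ML|·|LK|) ≈ 0.73654.
Taking the acute solution, ∠L ≈ 47.44°.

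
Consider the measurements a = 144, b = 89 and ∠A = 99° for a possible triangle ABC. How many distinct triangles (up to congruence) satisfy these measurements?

b·sin A = 89·sin(99°) ≈ 87.9.
Since ∠A is not acute, a triangle exists only if a > b; here a > b, so there is exactly one triangle.

1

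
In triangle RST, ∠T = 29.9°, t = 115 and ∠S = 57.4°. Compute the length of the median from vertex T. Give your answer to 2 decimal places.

The third angle is ∠R = 180° − ∠S − ∠T = 92.70°.
Law of sines: r = t·sin R/sin T ≈ 230.44.
Law of sines: s = t·sin S/sin T ≈ 194.35.
Median from T: ½√(2·r² + 2·s² − t²) ≈ 205.26.

m_T ≈ 205.26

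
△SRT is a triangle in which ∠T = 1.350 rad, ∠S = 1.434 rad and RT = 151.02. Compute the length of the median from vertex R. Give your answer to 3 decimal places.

m_R ≈ 147.492

The third angle is ∠R = π − ∠T − ∠S = 0.358 rad.
Law of sines: TS = RT·sin R/sin S ≈ 53.359.
Law of sines: SR = RT·sin T/sin S ≈ 148.74.
Median from R: ½√(2·SR² + 2·RT² − TS²) ≈ 147.49.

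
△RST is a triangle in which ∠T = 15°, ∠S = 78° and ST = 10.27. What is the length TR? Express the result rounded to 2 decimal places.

The third angle is ∠R = 180° − ∠S − ∠T = 87.00°.
Law of sines: TR = ST·sin S/sin R ≈ 10.059.

10.06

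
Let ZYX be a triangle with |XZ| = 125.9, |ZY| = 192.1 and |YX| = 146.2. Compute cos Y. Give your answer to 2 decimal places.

cos Y ≈ 0.76

By the law of cosines, cos Y = (|ZY|² + |YX|² − |XZ|²) / (2·|ZY|·|YX|) ≈ 0.75531, so ∠Y ≈ 40.95°.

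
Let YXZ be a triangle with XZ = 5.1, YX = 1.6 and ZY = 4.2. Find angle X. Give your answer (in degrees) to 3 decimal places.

By the law of cosines, cos X = (YX² + XZ² − ZY²) / (2·YX·XZ) ≈ 0.66973, so ∠X ≈ 47.95°.

47.954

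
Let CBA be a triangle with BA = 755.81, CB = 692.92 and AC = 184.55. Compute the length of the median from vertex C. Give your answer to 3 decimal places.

m_C ≈ 338.062

Median from C: ½√(2·AC² + 2·CB² − BA²) ≈ 338.06.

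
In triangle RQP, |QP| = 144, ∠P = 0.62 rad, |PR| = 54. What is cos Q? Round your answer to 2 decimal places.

By the law of cosines, |RQ|² = |QP|² + |PR|² − 2·|QP|·|PR|·cos P = 10995, so |RQ| ≈ 104.85.
Law of cosines again: cos Q = (|RQ|² + |QP|² − |PR|²)/(2·|RQ|·|QP|) ≈ 0.95418, so ∠Q ≈ 0.304 rad.

0.95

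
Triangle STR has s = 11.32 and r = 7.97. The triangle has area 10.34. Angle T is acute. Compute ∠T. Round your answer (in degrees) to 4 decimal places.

∠T ≈ 13.2509°

From area = ½·r·s·sin T, we get sin T = 2·area/(r·s) ≈ 0.22922.
Taking the acute solution, ∠T ≈ 13.25°.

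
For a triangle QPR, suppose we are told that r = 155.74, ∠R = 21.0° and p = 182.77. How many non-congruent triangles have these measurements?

2

p·sin R = 182.77·sin(21.0°) ≈ 65.5.
Since p sin R < r < p (65.5 < 155.74 < 182.77), two triangles exist.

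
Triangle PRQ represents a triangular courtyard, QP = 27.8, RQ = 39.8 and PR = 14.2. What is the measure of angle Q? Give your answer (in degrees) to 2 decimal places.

∠Q ≈ 13.11°

By the law of cosines, cos Q = (RQ² + QP² − PR²) / (2·RQ·QP) ≈ 0.97395, so ∠Q ≈ 13.11°.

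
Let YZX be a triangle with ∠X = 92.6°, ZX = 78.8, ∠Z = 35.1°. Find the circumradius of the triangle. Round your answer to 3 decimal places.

The third angle is ∠Y = 180° − ∠Z − ∠X = 52.30°.
Law of sines: XY = ZX·sin Z/sin Y ≈ 57.266.
Law of sines: YZ = ZX·sin X/sin Y ≈ 99.49.
Circumradius = ZX/(2 sin Y) ≈ 49.796.

49.796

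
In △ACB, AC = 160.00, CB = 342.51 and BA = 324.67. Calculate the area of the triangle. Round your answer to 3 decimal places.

Semiperimeter s = (342.51 + 324.67 + 160)/2 = 413.59.
Heron's formula: area = √(413.59·71.08·88.92·253.59) ≈ 25747.

area ≈ 25746.874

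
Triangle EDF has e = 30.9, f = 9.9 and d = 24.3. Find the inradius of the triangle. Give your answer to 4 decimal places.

r ≈ 3.0777

Semiperimeter s = (30.9 + 24.3 + 9.9)/2 = 32.55.
Heron's formula: area = √(32.55·1.65·8.25·22.65) ≈ 100.18.
Inradius = area/s = 100.18/32.55 ≈ 3.0777.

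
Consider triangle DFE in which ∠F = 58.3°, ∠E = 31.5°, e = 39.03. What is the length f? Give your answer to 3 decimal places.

The third angle is ∠D = 180° − ∠F − ∠E = 90.20°.
Law of sines: f = e·sin F/sin E ≈ 63.555.

63.555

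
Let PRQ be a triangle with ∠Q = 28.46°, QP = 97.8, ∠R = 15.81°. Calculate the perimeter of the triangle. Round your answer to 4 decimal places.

perimeter ≈ 519.4379

The third angle is ∠P = 180° − ∠R − ∠Q = 135.73°.
Law of sines: RQ = QP·sin P/sin R ≈ 250.57.
Law of sines: PR = QP·sin Q/sin R ≈ 171.06.
Semiperimeter s = (250.57+97.8+171.06)/2 = 259.72.
Perimeter = 250.57 + 97.8 + 171.06 = 519.44.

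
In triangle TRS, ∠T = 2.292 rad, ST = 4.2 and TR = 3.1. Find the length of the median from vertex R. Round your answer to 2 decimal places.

4.76

By the law of cosines, RS² = ST² + TR² − 2·ST·TR·cos T = 44.444, so RS ≈ 6.6666.
Median from R: ½√(2·TR² + 2·RS² − ST²) ≈ 4.7557.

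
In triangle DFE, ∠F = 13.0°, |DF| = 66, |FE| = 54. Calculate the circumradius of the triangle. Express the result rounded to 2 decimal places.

R ≈ 40.17

By the law of cosines, |ED|² = |DF|² + |FE|² − 2·|DF|·|FE|·cos F = 326.69, so |ED| ≈ 18.075.
Area = ½·|DF|·|FE|·sin F ≈ 400.86.
Circumradius = |ED|/(2 sin F) ≈ 40.174.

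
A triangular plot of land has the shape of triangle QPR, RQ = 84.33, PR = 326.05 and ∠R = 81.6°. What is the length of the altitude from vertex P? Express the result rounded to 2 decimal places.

By the law of cosines, QP² = PR² + RQ² − 2·PR·RQ·cos R = 1.0539e+05, so QP ≈ 324.63.
Area = ½·PR·RQ·sin R ≈ 13600.
The altitude from P has length 2·area/RQ ≈ 322.55.

h_P ≈ 322.55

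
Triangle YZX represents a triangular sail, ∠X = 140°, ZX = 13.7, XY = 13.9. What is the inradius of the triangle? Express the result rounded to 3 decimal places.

By the law of cosines, YZ² = ZX² + XY² − 2·ZX·XY·cos X = 672.66, so YZ ≈ 25.936.
Area = ½·ZX·XY·sin X ≈ 61.203.
Semiperimeter s = (13.7+13.9+25.936)/2 = 26.768.
Inradius = area/s = 61.203/26.768 ≈ 2.2864.

2.286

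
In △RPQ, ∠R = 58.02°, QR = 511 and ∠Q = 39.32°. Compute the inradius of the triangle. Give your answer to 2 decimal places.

111.03

The third angle is ∠P = 180° − ∠Q − ∠R = 82.66°.
Law of sines: PQ = QR·sin R/sin P ≈ 437.03.
Law of sines: RP = QR·sin Q/sin P ≈ 326.47.
Area = ½·QR·PQ·sin Q ≈ 70754.
Semiperimeter s = (437.03+511+326.47)/2 = 637.25.
Inradius = area/s = 70754/637.25 ≈ 111.03.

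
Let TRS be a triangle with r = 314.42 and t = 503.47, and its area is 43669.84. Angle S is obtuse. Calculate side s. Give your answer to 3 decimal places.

From area = ½·t·r·sin S, we get sin S = 2·area/(t·r) ≈ 0.55173.
Taking the obtuse solution, ∠S ≈ 146.51°.
Law of cosines then gives s ≈ 785.11.

785.108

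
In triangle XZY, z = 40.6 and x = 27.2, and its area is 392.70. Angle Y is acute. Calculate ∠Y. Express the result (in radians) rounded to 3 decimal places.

0.791

From area = ½·x·z·sin Y, we get sin Y = 2·area/(x·z) ≈ 0.71121.
Taking the acute solution, ∠Y ≈ 0.791 rad.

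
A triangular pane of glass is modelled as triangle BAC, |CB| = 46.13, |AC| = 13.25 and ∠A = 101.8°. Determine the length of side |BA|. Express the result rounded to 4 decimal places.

Law of sines: sin B = |AC|·sin A/|CB| ≈ 0.28116.
Since |CB| ≥ |AC|, only the acute value applies: ∠B ≈ 16.33°.
Then ∠C = 180° − ∠A − ∠B ≈ 61.87°.
Law of sines gives |BA| = |CB|·sin C/sin A ≈ 41.56.

41.5596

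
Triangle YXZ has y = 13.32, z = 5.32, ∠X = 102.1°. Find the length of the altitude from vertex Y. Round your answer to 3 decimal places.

h_Y ≈ 5.202

By the law of cosines, x² = z² + y² − 2·z·y·cos X = 235.43, so x ≈ 15.344.
Area = ½·z·y·sin X ≈ 34.644.
The altitude from Y has length 2·area/y ≈ 5.2018.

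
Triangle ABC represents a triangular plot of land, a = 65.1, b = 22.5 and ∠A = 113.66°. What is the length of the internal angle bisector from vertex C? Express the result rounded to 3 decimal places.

30.564

Law of sines: sin B = b·sin A/a ≈ 0.31657.
Since a ≥ b, only the acute value applies: ∠B ≈ 18.46°.
Then ∠C = 180° − ∠A − ∠B ≈ 47.88°.
Law of sines gives c = a·sin C/sin A ≈ 52.722.
The bisector from C has length 2·a·b·cos(∠C/2)/(a+b) ≈ 30.564.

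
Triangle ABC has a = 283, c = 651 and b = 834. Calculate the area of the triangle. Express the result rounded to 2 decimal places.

Semiperimeter s = (283 + 834 + 651)/2 = 884.
Heron's formula: area = √(884·601·50·233) ≈ 78673.

78673.11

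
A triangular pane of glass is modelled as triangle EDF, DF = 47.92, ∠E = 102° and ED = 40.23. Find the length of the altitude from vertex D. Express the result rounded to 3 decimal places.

h_D ≈ 39.351

Law of sines: sin F = ED·sin E/DF ≈ 0.82118.
Since DF ≥ ED, only the acute value applies: ∠F ≈ 55.20°.
Then ∠D = 180° − ∠E − ∠F ≈ 22.80°.
Law of sines gives FE = DF·sin D/sin E ≈ 18.982.
Area = ½·DF·ED·sin D ≈ 373.48.
The altitude from D has length 2·area/FE ≈ 39.351.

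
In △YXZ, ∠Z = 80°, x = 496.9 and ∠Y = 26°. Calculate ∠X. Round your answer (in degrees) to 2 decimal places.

The third angle is ∠X = 180° − ∠Z − ∠Y = 74.00°.

74.00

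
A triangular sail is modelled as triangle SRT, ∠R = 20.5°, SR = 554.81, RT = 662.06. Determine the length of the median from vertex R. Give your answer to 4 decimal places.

By the law of cosines, TS² = SR² + RT² − 2·SR·RT·cos R = 58025, so TS ≈ 240.88.
Median from R: ½√(2·SR² + 2·RT² − TS²) ≈ 598.8.

598.8008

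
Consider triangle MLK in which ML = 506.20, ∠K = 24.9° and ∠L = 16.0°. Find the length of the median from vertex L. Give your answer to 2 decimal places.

640.69

The third angle is ∠M = 180° − ∠L − ∠K = 139.10°.
Law of sines: LK = ML·sin M/sin K ≈ 787.18.
Law of sines: KM = ML·sin L/sin K ≈ 331.39.
Median from L: ½√(2·ML² + 2·LK² − KM²) ≈ 640.69.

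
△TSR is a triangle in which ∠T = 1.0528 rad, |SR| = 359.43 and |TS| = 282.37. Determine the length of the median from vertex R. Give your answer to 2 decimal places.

m_R ≈ 354.49

Law of sines: sin R = |TS|·sin T/|SR| ≈ 0.68254.
Since |SR| ≥ |TS|, only the acute value applies: ∠R ≈ 0.7512 rad.
Then ∠S = π − ∠T − ∠R ≈ 1.3376 rad.
Law of sines gives |RT| = |SR|·sin S/sin T ≈ 402.5.
Median from R: ½√(2·|SR|² + 2·|RT|² − |TS|²) ≈ 354.49.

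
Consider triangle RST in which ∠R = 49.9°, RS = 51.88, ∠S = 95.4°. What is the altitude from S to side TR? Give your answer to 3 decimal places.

h_S ≈ 39.684

The third angle is ∠T = 180° − ∠R − ∠S = 34.70°.
Law of sines: ST = RS·sin R/sin T ≈ 69.709.
Law of sines: TR = RS·sin S/sin T ≈ 90.728.
Area = ½·RS·ST·sin S ≈ 1800.2.
The altitude from S has length 2·area/TR ≈ 39.684.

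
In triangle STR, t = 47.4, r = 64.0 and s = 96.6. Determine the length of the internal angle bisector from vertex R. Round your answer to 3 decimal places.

By the law of cosines, cos R = (s² + t² − r²) / (2·s·t) ≈ 0.81705, so ∠R ≈ 35.21°.
The bisector from R has length 2·s·t·cos(∠R/2)/(s+t) ≈ 60.617.

60.617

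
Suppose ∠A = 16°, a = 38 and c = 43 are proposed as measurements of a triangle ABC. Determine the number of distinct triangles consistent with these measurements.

2

c·sin A = 43·sin(16°) ≈ 11.85.
Since c sin A < a < c (11.85 < 38 < 43), two triangles exist.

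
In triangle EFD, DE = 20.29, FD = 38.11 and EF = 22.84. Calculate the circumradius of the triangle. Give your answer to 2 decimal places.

By the law of cosines, cos E = (DE² + EF² − FD²) / (2·DE·EF) ≈ -0.55999, so ∠E ≈ 124.05°.
Circumradius = FD/(2 sin E) ≈ 22.999.

R ≈ 23.00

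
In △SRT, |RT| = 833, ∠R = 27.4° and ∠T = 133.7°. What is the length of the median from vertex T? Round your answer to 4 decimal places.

427.8738

The third angle is ∠S = 180° − ∠R − ∠T = 18.90°.
Law of sines: |TS| = |RT|·sin R/sin S ≈ 1183.5.
Law of sines: |SR| = |RT|·sin T/sin S ≈ 1859.2.
Median from T: ½√(2·|RT|² + 2·|TS|² − |SR|²) ≈ 427.87.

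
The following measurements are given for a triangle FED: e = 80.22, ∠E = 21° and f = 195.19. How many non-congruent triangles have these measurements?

2

f·sin E = 195.19·sin(21°) ≈ 69.95.
Since f sin E < e < f (69.95 < 80.22 < 195.19), two triangles exist.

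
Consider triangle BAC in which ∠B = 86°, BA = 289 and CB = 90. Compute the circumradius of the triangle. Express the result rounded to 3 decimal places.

By the law of cosines, AC² = CB² + BA² − 2·CB·BA·cos B = 87992, so AC ≈ 296.63.
Area = ½·CB·BA·sin B ≈ 12973.
Circumradius = AC/(2 sin B) ≈ 148.68.

R ≈ 148.680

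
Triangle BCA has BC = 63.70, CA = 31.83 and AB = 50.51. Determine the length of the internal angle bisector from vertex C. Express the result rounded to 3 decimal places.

By the law of cosines, cos C = (BC² + CA² − AB²) / (2·BC·CA) ≈ 0.62133, so ∠C ≈ 51.59°.
The bisector from C has length 2·BC·CA·cos(∠C/2)/(BC+CA) ≈ 38.22.

38.220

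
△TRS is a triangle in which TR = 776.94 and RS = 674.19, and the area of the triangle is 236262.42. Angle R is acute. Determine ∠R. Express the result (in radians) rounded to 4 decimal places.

∠R ≈ 1.1246 rad

From area = ½·TR·RS·sin R, we get sin R = 2·area/(TR·RS) ≈ 0.90210.
Taking the acute solution, ∠R ≈ 1.125 rad.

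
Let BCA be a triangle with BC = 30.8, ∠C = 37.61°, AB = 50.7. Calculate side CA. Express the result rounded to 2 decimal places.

Law of sines: sin A = BC·sin C/AB ≈ 0.37074.
Since AB ≥ BC, only the acute value applies: ∠A ≈ 21.76°.
Then ∠B = 180° − ∠C − ∠A ≈ 120.63°.
Law of sines gives CA = AB·sin B/sin C ≈ 71.486.

71.49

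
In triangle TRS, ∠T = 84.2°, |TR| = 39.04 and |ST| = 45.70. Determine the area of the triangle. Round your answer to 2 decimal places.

Area = ½·|ST|·|TR|·sin T ≈ 887.5.

area ≈ 887.50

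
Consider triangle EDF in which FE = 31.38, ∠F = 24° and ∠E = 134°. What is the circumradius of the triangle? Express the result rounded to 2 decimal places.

R ≈ 41.88

The third angle is ∠D = 180° − ∠F − ∠E = 22.00°.
Law of sines: DF = FE·sin E/sin D ≈ 60.258.
Law of sines: ED = FE·sin F/sin D ≈ 34.071.
Circumradius = FE/(2 sin D) ≈ 41.884.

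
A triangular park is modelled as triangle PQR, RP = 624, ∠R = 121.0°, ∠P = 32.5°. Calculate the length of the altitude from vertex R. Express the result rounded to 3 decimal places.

The third angle is ∠Q = 180° − ∠R − ∠P = 26.50°.
Law of sines: QR = RP·sin P/sin Q ≈ 751.4.
Law of sines: PQ = RP·sin R/sin Q ≈ 1198.7.
Area = ½·RP·QR·sin R ≈ 2.0095e+05.
The altitude from R has length 2·area/PQ ≈ 335.27.

335.275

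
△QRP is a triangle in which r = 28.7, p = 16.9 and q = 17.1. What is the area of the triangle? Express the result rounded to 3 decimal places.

area ≈ 130.793

Semiperimeter s = (17.1 + 28.7 + 16.9)/2 = 31.35.
Heron's formula: area = √(31.35·14.25·2.65·14.45) ≈ 130.79.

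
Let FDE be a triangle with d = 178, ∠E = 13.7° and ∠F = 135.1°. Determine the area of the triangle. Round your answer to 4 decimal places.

The third angle is ∠D = 180° − ∠E − ∠F = 31.20°.
Law of sines: f = d·sin F/sin D ≈ 242.55.
Law of sines: e = d·sin E/sin D ≈ 81.38.
Area = ½·d·f·sin E ≈ 5112.5.

5112.5192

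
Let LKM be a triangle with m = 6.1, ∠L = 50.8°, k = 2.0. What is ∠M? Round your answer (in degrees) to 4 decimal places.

By the law of cosines, l² = k² + m² − 2·k·m·cos L = 25.788, so l ≈ 5.0782.
Law of cosines again: cos M = (l² + k² − m²)/(2·l·k) ≈ -0.36536, so ∠M ≈ 111.43°.

111.4297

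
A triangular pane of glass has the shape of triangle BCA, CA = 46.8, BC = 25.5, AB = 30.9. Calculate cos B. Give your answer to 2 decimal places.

-0.37

By the law of cosines, cos B = (AB² + BC² − CA²) / (2·AB·BC) ≈ -0.37133, so ∠B ≈ 1.9512 rad.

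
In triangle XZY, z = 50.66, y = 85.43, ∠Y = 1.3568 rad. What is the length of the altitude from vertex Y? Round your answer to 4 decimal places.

h_Y ≈ 46.5799

Law of sines: sin Z = z·sin Y/y ≈ 0.57947.
Since y ≥ z, only the acute value applies: ∠Z ≈ 0.6181 rad.
Then ∠X = π − ∠Y − ∠Z ≈ 1.1667 rad.
Law of sines gives x = y·sin X/sin Y ≈ 80.383.
Area = ½·y·z·sin X ≈ 1989.7.
The altitude from Y has length 2·area/y ≈ 46.58.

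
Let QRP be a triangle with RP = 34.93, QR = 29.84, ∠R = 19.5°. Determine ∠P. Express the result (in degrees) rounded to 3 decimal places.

By the law of cosines, PQ² = QR² + RP² − 2·QR·RP·cos R = 145.48, so PQ ≈ 12.061.
Law of cosines again: cos P = (RP² + PQ² − QR²)/(2·RP·PQ) ≈ 0.56391, so ∠P ≈ 55.67°.

∠P ≈ 55.673°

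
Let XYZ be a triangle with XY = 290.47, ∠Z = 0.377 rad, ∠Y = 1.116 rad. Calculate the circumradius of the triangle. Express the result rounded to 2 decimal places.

The third angle is ∠X = π − ∠Y − ∠Z = 1.649 rad.
Law of sines: YZ = XY·sin X/sin Z ≈ 786.65.
Law of sines: ZX = XY·sin Y/sin Z ≈ 708.83.
Circumradius = XY/(2 sin Z) ≈ 394.52.

R ≈ 394.52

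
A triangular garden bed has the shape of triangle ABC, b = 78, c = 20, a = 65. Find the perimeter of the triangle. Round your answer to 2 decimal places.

Perimeter = 65 + 78 + 20 = 163.

perimeter ≈ 163.00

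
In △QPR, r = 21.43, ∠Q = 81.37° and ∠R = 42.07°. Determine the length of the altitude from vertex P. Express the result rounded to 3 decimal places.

The third angle is ∠P = 180° − ∠R − ∠Q = 56.56°.
Law of sines: q = r·sin Q/sin R ≈ 31.621.
Law of sines: p = r·sin P/sin R ≈ 26.689.
Area = ½·r·q·sin P ≈ 282.73.
The altitude from P has length 2·area/p ≈ 21.187.

21.187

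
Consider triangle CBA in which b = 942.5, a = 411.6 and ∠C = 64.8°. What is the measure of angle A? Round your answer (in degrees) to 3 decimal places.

∠A ≈ 25.892°

By the law of cosines, c² = b² + a² − 2·b·a·cos C = 7.2737e+05, so c ≈ 852.86.
Law of cosines again: cos A = (c² + b² − a²)/(2·c·b) ≈ 0.89962, so ∠A ≈ 25.89°.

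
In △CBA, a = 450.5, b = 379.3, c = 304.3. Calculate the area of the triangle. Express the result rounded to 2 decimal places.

Semiperimeter s = (304.3 + 379.3 + 450.5)/2 = 567.05.
Heron's formula: area = √(567.05·262.75·187.75·116.55) ≈ 57099.

57098.95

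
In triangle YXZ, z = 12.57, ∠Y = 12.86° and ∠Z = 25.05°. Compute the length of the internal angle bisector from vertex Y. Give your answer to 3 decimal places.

t_Y ≈ 14.790

The third angle is ∠X = 180° − ∠Z − ∠Y = 142.09°.
Law of sines: y = z·sin Y/sin Z ≈ 6.6076.
Law of sines: x = z·sin X/sin Z ≈ 18.241.
The bisector from Y has length 2·x·z·cos(∠Y/2)/(x+z) ≈ 14.79.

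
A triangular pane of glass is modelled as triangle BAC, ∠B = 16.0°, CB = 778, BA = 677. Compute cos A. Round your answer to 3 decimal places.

By the law of cosines, AC² = CB² + BA² − 2·CB·BA·cos B = 51008, so AC ≈ 225.85.
Law of cosines again: cos A = (BA² + AC² − CB²)/(2·BA·AC) ≈ -0.31375, so ∠A ≈ 108.29°.

-0.314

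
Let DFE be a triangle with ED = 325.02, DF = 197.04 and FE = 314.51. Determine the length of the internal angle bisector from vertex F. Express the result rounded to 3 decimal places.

192.235

By the law of cosines, cos F = (DF² + FE² − ED²) / (2·DF·FE) ≈ 0.25902, so ∠F ≈ 74.99°.
The bisector from F has length 2·DF·FE·cos(∠F/2)/(DF+FE) ≈ 192.23.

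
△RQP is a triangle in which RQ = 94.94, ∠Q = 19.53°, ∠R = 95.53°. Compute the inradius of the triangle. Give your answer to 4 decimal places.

The third angle is ∠P = 180° − ∠R − ∠Q = 64.94°.
Law of sines: QP = RQ·sin R/sin P ≈ 104.32.
Law of sines: PR = RQ·sin Q/sin P ≈ 35.037.
Area = ½·RQ·QP·sin Q ≈ 1655.4.
Semiperimeter s = (104.32+35.037+94.94)/2 = 117.15.
Inradius = area/s = 1655.4/117.15 ≈ 14.131.

14.1313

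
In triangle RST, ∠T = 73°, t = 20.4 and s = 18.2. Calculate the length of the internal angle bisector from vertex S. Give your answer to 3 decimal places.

t_S ≈ 15.622

Law of sines: sin S = s·sin T/t ≈ 0.85317.
Since t ≥ s, only the acute value applies: ∠S ≈ 58.56°.
Then ∠R = 180° − ∠T − ∠S ≈ 48.44°.
Law of sines gives r = t·sin R/sin T ≈ 15.962.
The bisector from S has length 2·t·r·cos(∠S/2)/(t+r) ≈ 15.622.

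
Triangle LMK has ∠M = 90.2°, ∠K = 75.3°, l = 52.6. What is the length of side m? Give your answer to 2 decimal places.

The third angle is ∠L = 180° − ∠M − ∠K = 14.50°.
Law of sines: m = l·sin M/sin L ≈ 210.08.

210.08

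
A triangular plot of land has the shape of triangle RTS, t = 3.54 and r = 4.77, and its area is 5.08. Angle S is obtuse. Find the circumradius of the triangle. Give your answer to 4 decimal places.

6.5569

From area = ½·r·t·sin S, we get sin S = 2·area/(r·t) ≈ 0.60169.
Taking the obtuse solution, ∠S ≈ 143.01°.
Law of cosines then gives s ≈ 7.8904.
Circumradius = s/(2 sin S) ≈ 6.5569.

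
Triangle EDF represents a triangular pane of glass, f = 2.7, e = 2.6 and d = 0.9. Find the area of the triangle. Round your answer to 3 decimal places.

area ≈ 1.168

Semiperimeter s = (2.6 + 0.9 + 2.7)/2 = 3.1.
Heron's formula: area = √(3.1·0.5·2.2·0.4) ≈ 1.1679.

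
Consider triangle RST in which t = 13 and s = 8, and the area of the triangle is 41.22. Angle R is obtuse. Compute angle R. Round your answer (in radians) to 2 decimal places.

From area = ½·s·t·sin R, we get sin R = 2·area/(s·t) ≈ 0.79269.
Taking the obtuse solution, ∠R ≈ 2.2264 rad.

∠R ≈ 2.23 rad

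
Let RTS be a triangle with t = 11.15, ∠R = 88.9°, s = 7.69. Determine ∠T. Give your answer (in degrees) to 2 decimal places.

∠T ≈ 56.15°

By the law of cosines, r² = t² + s² − 2·t·s·cos R = 180.17, so r ≈ 13.423.
Law of cosines again: cos T = (s² + r² − t²)/(2·s·r) ≈ 0.55697, so ∠T ≈ 56.15°.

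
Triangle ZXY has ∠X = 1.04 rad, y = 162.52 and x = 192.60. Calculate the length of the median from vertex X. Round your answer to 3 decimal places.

Law of sines: sin Y = y·sin X/x ≈ 0.72772.
Since x ≥ y, only the acute value applies: ∠Y ≈ 0.815 rad.
Then ∠Z = π − ∠X − ∠Y ≈ 1.287 rad.
Law of sines gives z = x·sin Z/sin X ≈ 214.37.
Median from X: ½√(2·y² + 2·z² − x²) ≈ 164.04.

m_X ≈ 164.043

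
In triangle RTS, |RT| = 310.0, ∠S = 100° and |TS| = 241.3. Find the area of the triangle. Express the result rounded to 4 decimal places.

18674.6690

Law of sines: sin R = |TS|·sin S/|RT| ≈ 0.76656.
Since |RT| ≥ |TS|, only the acute value applies: ∠R ≈ 50.05°.
Then ∠T = 180° − ∠S − ∠R ≈ 29.95°.
Law of sines gives |SR| = |RT|·sin T/sin S ≈ 157.17.
Area = ½·|RT|·|TS|·sin T ≈ 18675.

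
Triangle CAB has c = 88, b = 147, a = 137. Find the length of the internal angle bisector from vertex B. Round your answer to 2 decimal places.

By the law of cosines, cos B = (c² + a² − b²) / (2·c·a) ≈ 0.20338, so ∠B ≈ 78.27°.
The bisector from B has length 2·c·a·cos(∠B/2)/(c+a) ≈ 83.126.

t_B ≈ 83.13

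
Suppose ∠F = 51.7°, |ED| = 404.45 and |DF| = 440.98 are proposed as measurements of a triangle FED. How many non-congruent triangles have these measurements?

|DF|·sin F = 440.98·sin(51.7°) ≈ 346.1.
Since |DF| sin F < |ED| < |DF| (346.1 < 404.45 < 440.98), two triangles exist.

2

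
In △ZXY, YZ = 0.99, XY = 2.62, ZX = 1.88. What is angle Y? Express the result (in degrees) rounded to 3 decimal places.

By the law of cosines, cos Y = (XY² + YZ² − ZX²) / (2·XY·YZ) ≈ 0.83085, so ∠Y ≈ 33.81°.

33.814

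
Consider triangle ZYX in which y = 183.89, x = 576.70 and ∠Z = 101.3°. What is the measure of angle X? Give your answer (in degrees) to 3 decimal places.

62.301

By the law of cosines, z² = y² + x² − 2·y·x·cos Z = 4.0796e+05, so z ≈ 638.72.
Law of cosines again: cos X = (z² + y² − x²)/(2·z·y) ≈ 0.46483, so ∠X ≈ 62.30°.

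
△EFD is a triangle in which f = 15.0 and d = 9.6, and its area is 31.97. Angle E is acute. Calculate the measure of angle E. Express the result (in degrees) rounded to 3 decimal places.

From area = ½·f·d·sin E, we get sin E = 2·area/(f·d) ≈ 0.44403.
Taking the acute solution, ∠E ≈ 26.36°.

∠E ≈ 26.361°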